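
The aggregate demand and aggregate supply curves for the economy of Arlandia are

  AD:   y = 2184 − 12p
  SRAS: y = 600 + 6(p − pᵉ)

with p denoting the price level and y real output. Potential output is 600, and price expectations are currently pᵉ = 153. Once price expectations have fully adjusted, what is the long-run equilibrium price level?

Long-run p = 132

Short run: with pᵉ = 153, SRAS is y = 6p − 318. Setting AD = SRAS gives 2502 = 18p, so p = 139 and y = 2184 − 12·139 = 516.
Output 516 is below potential 600, so over time expected prices fall and SRAS shifts right until y returns to 600.
Long run: y = 600 on the AD curve gives 600 = 2184 − 12p, so p = 132.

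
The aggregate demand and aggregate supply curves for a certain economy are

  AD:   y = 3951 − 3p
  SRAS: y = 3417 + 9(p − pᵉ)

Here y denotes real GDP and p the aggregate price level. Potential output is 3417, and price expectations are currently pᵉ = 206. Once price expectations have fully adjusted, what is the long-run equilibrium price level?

Short run: with pᵉ = 206, SRAS is y = 1563 + 9p. Setting AD = SRAS gives 2388 = 12p, so p = 199 and y = 3951 − 3·199 = 3354.
Output 3354 is below potential 3417, so over time expected prices fall and SRAS shifts right until y returns to 3417.
Long run: y = 3417 on the AD curve gives 3417 = 3951 − 3p, so p = 178.

Long-run p = 178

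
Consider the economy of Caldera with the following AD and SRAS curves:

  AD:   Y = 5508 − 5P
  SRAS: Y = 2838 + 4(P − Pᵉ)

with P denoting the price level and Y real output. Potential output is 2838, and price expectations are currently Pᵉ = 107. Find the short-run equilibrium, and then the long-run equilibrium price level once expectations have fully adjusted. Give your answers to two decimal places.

Short run: with Pᵉ = 107, SRAS is Y = 2410 + 4P. Setting AD = SRAS gives 3098 = 9P, so P = 344.22 and Y = 5508 − 5P = 3786.89.
Output 3786.89 is above potential 2838, so over time expected prices rise and SRAS shifts left until Y returns to 2838.
Long run: Y = 2838 on the AD curve gives 2838 = 5508 − 5P, so P = 534.00.

Short run: P = 344.22, Y = 3786.89. Long run: P = 534.00.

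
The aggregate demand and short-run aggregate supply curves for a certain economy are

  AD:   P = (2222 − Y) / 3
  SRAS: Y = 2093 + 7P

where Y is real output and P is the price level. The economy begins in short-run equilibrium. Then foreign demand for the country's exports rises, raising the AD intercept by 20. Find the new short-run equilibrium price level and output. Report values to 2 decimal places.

P = 14.90, Y = 2197.30

This is a positive demand shock: AD shifts right.
New AD: Y = 2242 − 3P.
Set AD = SRAS: 2242 − 3P = 2093 + 7P, so 149 = 10P and P = 14.90.
Substituting into AD, Y = 2197.30.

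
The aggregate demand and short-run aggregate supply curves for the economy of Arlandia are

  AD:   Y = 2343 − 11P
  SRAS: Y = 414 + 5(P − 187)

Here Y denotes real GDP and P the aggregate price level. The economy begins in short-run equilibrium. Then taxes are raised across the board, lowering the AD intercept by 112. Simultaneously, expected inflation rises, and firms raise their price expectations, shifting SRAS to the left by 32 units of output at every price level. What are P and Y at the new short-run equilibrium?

After both shocks: AD is Y = 2231 − 11P and SRAS is Y = 5P − 553.
Setting them equal: 2784 = 16P, so P = 174.
Y = 2231 − 11·174 = 317.

P = 174, Y = 317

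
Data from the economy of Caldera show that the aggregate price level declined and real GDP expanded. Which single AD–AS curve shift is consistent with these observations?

P fell and Y rose. An AD shift moves P and Y in the same direction; an SRAS shift moves them in opposite directions.
Here P and Y moved in opposite directions, so the SRAS curve shifted.
Since Y rose, SRAS shifted right.

SRAS shifted right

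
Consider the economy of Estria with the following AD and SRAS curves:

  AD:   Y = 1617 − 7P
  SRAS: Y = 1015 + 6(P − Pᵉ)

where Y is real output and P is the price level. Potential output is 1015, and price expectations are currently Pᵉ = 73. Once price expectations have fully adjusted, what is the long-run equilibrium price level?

Long-run P = 86

Short run: with Pᵉ = 73, SRAS is Y = 577 + 6P. Setting AD = SRAS gives 1040 = 13P, so P = 80 and Y = 1617 − 7·80 = 1057.
Output 1057 is above potential 1015, so over time expected prices rise and SRAS shifts left until Y returns to 1015.
Long run: Y = 1015 on the AD curve gives 1015 = 1617 − 7P, so P = 86.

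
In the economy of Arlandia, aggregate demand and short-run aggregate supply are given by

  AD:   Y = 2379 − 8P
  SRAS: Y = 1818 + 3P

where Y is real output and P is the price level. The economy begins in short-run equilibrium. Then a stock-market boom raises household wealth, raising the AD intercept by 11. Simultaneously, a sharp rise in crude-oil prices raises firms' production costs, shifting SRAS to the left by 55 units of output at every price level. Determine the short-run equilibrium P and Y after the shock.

P = 57, Y = 1934

After both shocks: AD is Y = 2390 − 8P and SRAS is Y = 1763 + 3P.
Setting them equal: 627 = 11P, so P = 57.
Y = 2390 − 8·57 = 1934.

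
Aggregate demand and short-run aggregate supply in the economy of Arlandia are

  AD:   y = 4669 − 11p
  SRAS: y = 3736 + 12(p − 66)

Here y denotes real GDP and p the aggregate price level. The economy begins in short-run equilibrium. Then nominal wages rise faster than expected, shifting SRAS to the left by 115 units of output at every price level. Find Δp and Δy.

Δp = +5, Δy = -55

This is a negative supply shock: SRAS shifts left.
New SRAS: y = 2829 + 12p.
Set AD = SRAS: 4669 − 11p = 2829 + 12p, so 1840 = 23p and p = 80.
y = 4669 − 11·80 = 3789.
Initially p = 75, y = 3844, so Δp = +5 and Δy = -55.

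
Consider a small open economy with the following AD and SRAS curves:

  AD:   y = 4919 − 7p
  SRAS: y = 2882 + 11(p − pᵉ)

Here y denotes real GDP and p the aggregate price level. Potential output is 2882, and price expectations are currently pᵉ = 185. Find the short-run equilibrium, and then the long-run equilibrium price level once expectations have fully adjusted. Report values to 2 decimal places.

Short run: with pᵉ = 185, SRAS is y = 847 + 11p. Setting AD = SRAS gives 4072 = 18p, so p = 226.22 and y = 4919 − 7p = 3335.44.
Output 3335.44 is above potential 2882, so over time expected prices rise and SRAS shifts left until y returns to 2882.
Long run: y = 2882 on the AD curve gives 2882 = 4919 − 7p, so p = 291.00.

Short run: p = 226.22, y = 3335.44. Long run: p = 291.00.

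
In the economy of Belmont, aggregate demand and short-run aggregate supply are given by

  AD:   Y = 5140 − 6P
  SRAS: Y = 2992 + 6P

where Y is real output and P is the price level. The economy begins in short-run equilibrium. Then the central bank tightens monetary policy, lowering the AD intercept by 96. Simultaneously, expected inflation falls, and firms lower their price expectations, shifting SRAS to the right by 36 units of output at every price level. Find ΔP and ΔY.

After both shocks: AD is Y = 5044 − 6P and SRAS is Y = 3028 + 6P.
Setting them equal: 2016 = 12P, so P = 168.
Y = 5044 − 6·168 = 4036.
Initially P = 179, Y = 4066, so ΔP = -11 and ΔY = -30.

ΔP = -11, ΔY = -30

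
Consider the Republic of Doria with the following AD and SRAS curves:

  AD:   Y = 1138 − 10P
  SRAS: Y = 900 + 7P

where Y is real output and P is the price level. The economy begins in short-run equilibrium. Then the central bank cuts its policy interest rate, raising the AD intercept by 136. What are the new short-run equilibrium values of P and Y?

This is a positive demand shock: AD shifts right.
New AD: Y = 1274 − 10P.
Set AD = SRAS: 1274 − 10P = 900 + 7P, so 374 = 17P and P = 22.
Y = 1274 − 10·22 = 1054.

P = 22, Y = 1054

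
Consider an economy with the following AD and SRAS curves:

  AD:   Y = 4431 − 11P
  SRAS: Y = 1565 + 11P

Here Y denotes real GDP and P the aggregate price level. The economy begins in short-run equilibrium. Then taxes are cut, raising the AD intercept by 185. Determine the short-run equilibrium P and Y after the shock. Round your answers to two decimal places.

This is a positive demand shock: AD shifts right.
New AD: Y = 4616 − 11P.
Set AD = SRAS: 4616 − 11P = 1565 + 11P, so 3051 = 22P and P = 138.68.
Substituting into AD, Y = 3090.50.

P = 138.68, Y = 3090.50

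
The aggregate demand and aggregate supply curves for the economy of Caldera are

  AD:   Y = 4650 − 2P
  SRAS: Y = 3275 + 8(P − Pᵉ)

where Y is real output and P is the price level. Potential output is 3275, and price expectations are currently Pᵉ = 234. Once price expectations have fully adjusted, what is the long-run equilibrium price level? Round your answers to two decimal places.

Long-run P = 687.50

Short run: with Pᵉ = 234, SRAS is Y = 1403 + 8P. Setting AD = SRAS gives 3247 = 10P, so P = 324.70 and Y = 4650 − 2P = 4000.60.
Output 4000.60 is above potential 3275, so over time expected prices rise and SRAS shifts left until Y returns to 3275.
Long run: Y = 3275 on the AD curve gives 3275 = 4650 − 2P, so P = 687.50.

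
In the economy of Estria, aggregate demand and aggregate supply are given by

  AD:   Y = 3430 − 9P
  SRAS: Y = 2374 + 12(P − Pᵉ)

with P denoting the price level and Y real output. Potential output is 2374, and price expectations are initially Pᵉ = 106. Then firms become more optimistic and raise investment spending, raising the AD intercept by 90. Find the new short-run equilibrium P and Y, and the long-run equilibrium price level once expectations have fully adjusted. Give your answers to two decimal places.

AD shifts right: new AD is Y = 3520 − 9P. With Pᵉ = 106, SRAS is Y = 1102 + 12P.
Short run: 3520 − 9P = 1102 + 12P gives 2418 = 21P, so P = 115.14 and Y = 3520 − 9P = 2483.71.
Y = 2483.71 is above potential 2374; expectations adjust and SRAS shifts left until Y = 2374.
Long run: on the new AD curve, 2374 = 3520 − 9P gives P = 127.33.

Short run: P = 115.14, Y = 2483.71. Long run: P = 127.33.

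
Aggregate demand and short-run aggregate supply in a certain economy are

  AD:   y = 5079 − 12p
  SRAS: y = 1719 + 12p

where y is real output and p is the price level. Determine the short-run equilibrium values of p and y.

Set AD = SRAS: 5079 − 12p = 1719 + 12p, so 3360 = 24p and p = 140.
Then y = 5079 − 12·140 = 3399.

p = 140, y = 3399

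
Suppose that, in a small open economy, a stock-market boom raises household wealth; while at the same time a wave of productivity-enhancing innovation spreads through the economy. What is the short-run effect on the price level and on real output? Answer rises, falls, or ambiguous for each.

The first event is a positive demand shock: AD shifts right, which by itself pushes P up and Y up.
The second is a favourable supply shock: SRAS shifts right, which by itself pushes P down and Y up.
The two shocks push P in opposite directions, so the effect on P is ambiguous. Both shocks push Y up, so Y rises.

Price level: ambiguous; output: rises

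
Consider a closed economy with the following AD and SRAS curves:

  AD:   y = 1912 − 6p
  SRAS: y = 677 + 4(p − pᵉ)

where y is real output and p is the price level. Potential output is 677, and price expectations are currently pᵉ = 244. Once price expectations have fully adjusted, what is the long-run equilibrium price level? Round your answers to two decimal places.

Long-run p = 205.83

Short run: with pᵉ = 244, SRAS is y = 4p − 299. Setting AD = SRAS gives 2211 = 10p, so p = 221.10 and y = 1912 − 6p = 585.40.
Output 585.40 is below potential 677, so over time expected prices fall and SRAS shifts right until y returns to 677.
Long run: y = 677 on the AD curve gives 677 = 1912 − 6p, so p = 205.83.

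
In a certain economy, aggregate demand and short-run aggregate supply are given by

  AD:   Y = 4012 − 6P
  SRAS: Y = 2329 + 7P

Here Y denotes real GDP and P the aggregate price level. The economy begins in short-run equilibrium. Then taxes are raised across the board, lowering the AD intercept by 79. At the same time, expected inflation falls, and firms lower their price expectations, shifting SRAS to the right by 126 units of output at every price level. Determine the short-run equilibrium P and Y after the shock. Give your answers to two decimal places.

P = 113.69, Y = 3250.85

After both shocks: AD is Y = 3933 − 6P and SRAS is Y = 2455 + 7P.
Setting them equal: 1478 = 13P, so P = 113.69.
Substituting into AD, Y = 3250.85.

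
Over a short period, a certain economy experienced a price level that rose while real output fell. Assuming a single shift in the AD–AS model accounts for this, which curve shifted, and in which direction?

P rose and Y fell. An AD shift moves P and Y in the same direction; an SRAS shift moves them in opposite directions.
Here P and Y moved in opposite directions, so the SRAS curve shifted.
Since Y fell, SRAS shifted left.

SRAS shifted left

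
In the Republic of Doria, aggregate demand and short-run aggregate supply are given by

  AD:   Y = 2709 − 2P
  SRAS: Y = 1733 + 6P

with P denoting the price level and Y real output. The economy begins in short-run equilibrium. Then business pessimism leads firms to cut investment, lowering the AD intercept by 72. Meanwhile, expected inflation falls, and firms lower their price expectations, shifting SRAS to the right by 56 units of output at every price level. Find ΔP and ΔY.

ΔP = -16, ΔY = -40

After both shocks: AD is Y = 2637 − 2P and SRAS is Y = 1789 + 6P.
Setting them equal: 848 = 8P, so P = 106.
Y = 2637 − 2·106 = 2425.
Initially P = 122, Y = 2465, so ΔP = -16 and ΔY = -40.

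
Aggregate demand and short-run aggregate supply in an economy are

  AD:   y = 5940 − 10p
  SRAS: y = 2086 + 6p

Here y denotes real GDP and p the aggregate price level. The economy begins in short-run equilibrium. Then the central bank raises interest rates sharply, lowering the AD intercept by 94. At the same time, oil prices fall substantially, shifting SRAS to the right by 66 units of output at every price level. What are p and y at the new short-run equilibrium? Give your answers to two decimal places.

After both shocks: AD is y = 5846 − 10p and SRAS is y = 2152 + 6p.
Setting them equal: 3694 = 16p, so p = 230.88.
Substituting into AD, y = 3537.25.

p = 230.88, y = 3537.25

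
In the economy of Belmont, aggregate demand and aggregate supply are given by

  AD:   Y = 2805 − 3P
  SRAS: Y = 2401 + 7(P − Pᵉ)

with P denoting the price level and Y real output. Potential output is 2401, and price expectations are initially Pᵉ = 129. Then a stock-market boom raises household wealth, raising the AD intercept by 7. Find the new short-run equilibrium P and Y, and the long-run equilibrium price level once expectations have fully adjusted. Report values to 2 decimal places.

Short run: P = 131.40, Y = 2417.80. Long run: P = 137.00.

AD shifts right: new AD is Y = 2812 − 3P. With Pᵉ = 129, SRAS is Y = 1498 + 7P.
Short run: 2812 − 3P = 1498 + 7P gives 1314 = 10P, so P = 131.40 and Y = 2812 − 3P = 2417.80.
Y = 2417.80 is above potential 2401; expectations adjust and SRAS shifts left until Y = 2401.
Long run: on the new AD curve, 2401 = 2812 − 3P gives P = 137.00.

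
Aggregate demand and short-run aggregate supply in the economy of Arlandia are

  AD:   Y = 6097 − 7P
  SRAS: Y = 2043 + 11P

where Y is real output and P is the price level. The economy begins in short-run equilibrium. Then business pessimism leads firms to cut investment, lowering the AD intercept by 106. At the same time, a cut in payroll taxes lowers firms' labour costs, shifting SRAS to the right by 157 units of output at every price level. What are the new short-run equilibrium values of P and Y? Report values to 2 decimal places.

P = 210.61, Y = 4516.72

After both shocks: AD is Y = 5991 − 7P and SRAS is Y = 2200 + 11P.
Setting them equal: 3791 = 18P, so P = 210.61.
Substituting into AD, Y = 4516.72.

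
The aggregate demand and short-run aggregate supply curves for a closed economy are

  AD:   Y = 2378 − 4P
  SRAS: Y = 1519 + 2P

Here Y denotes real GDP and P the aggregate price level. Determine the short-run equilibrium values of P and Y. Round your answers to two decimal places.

P = 143.17, Y = 1805.33

Set AD = SRAS: 2378 − 4P = 1519 + 2P, so 859 = 6P and P = 143.17.
Substituting into AD, Y = 2378 − 4P = 1805.33.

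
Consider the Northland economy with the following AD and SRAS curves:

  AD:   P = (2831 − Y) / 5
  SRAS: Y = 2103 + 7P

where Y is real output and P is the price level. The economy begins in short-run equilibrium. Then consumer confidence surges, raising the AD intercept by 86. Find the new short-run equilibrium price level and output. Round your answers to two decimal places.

P = 67.83, Y = 2577.83

This is a positive demand shock: AD shifts right.
New AD: Y = 2917 − 5P.
Set AD = SRAS: 2917 − 5P = 2103 + 7P, so 814 = 12P and P = 67.83.
Substituting into AD, Y = 2577.83.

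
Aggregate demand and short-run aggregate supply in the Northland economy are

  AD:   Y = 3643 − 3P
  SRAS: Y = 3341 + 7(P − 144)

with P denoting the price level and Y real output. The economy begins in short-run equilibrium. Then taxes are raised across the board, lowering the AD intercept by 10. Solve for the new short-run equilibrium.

P = 130, Y = 3243

This is a negative demand shock: AD shifts left.
New AD: Y = 3633 − 3P.
SRAS can be written Y = 2333 + 7P.
Set AD = SRAS: 3633 − 3P = 2333 + 7P, so 1300 = 10P and P = 130.
Y = 3633 − 3·130 = 3243.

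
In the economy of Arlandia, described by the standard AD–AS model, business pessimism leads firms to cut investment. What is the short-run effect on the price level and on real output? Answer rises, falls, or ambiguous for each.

This is a negative demand shock: AD shifts left.
Moving along the upward-sloping SRAS curve, P falls and Y falls.

Price level: falls; output: falls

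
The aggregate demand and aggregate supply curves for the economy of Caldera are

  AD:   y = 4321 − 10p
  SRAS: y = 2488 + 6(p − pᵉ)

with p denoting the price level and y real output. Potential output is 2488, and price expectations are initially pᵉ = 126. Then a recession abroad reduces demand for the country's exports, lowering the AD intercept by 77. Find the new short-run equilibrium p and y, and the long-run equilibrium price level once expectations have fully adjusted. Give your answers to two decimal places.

Short run: p = 157.00, y = 2674.00. Long run: p = 175.60.

AD shifts left: new AD is y = 4244 − 10p. With pᵉ = 126, SRAS is y = 1732 + 6p.
Short run: 4244 − 10p = 1732 + 6p gives 2512 = 16p, so p = 157.00 and y = 4244 − 10p = 2674.00.
y = 2674.00 is above potential 2488; expectations adjust and SRAS shifts left until y = 2488.
Long run: on the new AD curve, 2488 = 4244 − 10p gives p = 175.60.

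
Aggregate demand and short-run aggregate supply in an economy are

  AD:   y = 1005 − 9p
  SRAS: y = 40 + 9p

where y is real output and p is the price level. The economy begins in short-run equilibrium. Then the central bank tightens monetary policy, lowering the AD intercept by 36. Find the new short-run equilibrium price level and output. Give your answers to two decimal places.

This is a negative demand shock: AD shifts left.
New AD: y = 969 − 9p.
Set AD = SRAS: 969 − 9p = 40 + 9p, so 929 = 18p and p = 51.61.
Substituting into AD, y = 504.50.

p = 51.61, y = 504.50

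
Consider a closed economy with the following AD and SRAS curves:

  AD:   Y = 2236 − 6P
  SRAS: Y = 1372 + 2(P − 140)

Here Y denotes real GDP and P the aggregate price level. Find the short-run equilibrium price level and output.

Write SRAS as Y = 1372 + 2P − 280 = 1092 + 2P.
Set AD = SRAS: 2236 − 6P = 1092 + 2P, so 1144 = 8P and P = 143.
Then Y = 2236 − 6·143 = 1378.

P = 143, Y = 1378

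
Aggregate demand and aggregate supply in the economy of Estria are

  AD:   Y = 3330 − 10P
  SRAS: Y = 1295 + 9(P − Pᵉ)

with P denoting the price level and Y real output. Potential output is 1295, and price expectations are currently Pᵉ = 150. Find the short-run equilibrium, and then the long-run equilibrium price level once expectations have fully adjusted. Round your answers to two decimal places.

Short run: P = 178.16, Y = 1548.42. Long run: P = 203.50.

Short run: with Pᵉ = 150, SRAS is Y = 9P − 55. Setting AD = SRAS gives 3385 = 19P, so P = 178.16 and Y = 3330 − 10P = 1548.42.
Output 1548.42 is above potential 1295, so over time expected prices rise and SRAS shifts left until Y returns to 1295.
Long run: Y = 1295 on the AD curve gives 1295 = 3330 − 10P, so P = 203.50.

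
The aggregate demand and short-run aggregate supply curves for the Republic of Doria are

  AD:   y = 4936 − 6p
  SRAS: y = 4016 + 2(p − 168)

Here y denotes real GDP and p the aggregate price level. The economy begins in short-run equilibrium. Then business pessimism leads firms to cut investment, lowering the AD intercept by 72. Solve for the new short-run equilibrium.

This is a negative demand shock: AD shifts left.
New AD: y = 4864 − 6p.
SRAS can be written y = 3680 + 2p.
Set AD = SRAS: 4864 − 6p = 3680 + 2p, so 1184 = 8p and p = 148.
y = 4864 − 6·148 = 3976.

p = 148, y = 3976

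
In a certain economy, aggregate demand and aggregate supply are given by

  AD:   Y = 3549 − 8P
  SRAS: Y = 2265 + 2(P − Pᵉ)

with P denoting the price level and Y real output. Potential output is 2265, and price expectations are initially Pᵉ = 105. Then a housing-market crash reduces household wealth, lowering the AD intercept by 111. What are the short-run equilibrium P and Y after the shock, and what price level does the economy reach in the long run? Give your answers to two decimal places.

Short run: P = 138.30, Y = 2331.60. Long run: P = 146.63.

AD shifts left: new AD is Y = 3438 − 8P. With Pᵉ = 105, SRAS is Y = 2055 + 2P.
Short run: 3438 − 8P = 2055 + 2P gives 1383 = 10P, so P = 138.30 and Y = 3438 − 8P = 2331.60.
Y = 2331.60 is above potential 2265; expectations adjust and SRAS shifts left until Y = 2265.
Long run: on the new AD curve, 2265 = 3438 − 8P gives P = 146.63.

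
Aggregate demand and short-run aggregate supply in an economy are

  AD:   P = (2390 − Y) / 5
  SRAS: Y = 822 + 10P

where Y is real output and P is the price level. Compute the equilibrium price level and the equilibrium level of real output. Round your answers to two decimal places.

P = 104.53, Y = 1867.33

Rearrange AD to Y = 2390 − 5P.
Set AD = SRAS: 2390 − 5P = 822 + 10P, so 1568 = 15P and P = 104.53.
Substituting into AD, Y = 2390 − 5P = 1867.33.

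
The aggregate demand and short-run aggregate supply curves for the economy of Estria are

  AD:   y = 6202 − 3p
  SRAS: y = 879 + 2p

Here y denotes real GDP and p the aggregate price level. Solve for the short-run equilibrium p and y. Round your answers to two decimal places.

Set AD = SRAS: 6202 − 3p = 879 + 2p, so 5323 = 5p and p = 1064.60.
Substituting into AD, y = 6202 − 3p = 3008.20.

p = 1064.60, y = 3008.20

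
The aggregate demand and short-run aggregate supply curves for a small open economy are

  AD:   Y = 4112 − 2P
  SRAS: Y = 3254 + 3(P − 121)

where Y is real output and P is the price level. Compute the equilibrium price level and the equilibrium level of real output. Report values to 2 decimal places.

Write SRAS as Y = 3254 + 3P − 363 = 2891 + 3P.
Set AD = SRAS: 4112 − 2P = 2891 + 3P, so 1221 = 5P and P = 244.20.
Substituting into AD, Y = 4112 − 2P = 3623.60.

P = 244.20, Y = 3623.60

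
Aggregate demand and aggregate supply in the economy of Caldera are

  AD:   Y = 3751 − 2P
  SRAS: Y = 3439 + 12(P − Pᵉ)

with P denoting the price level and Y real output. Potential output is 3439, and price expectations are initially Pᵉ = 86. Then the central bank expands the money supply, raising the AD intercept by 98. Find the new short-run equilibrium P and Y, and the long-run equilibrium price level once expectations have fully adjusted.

Short run: P = 103, Y = 3643. Long run: P = 205.

AD shifts right: new AD is Y = 3849 − 2P. With Pᵉ = 86, SRAS is Y = 2407 + 12P.
Short run: 3849 − 2P = 2407 + 12P gives 1442 = 14P, so P = 103 and Y = 3849 − 2·103 = 3643.
Y = 3643 is above potential 3439; expectations adjust and SRAS shifts left until Y = 3439.
Long run: on the new AD curve, 3439 = 3849 − 2P gives P = 205.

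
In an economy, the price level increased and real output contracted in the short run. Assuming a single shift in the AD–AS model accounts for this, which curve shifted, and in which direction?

P rose and Y fell. An AD shift moves P and Y in the same direction; an SRAS shift moves them in opposite directions.
Here P and Y moved in opposite directions, so the SRAS curve shifted.
Since Y fell, SRAS shifted left.

SRAS shifted left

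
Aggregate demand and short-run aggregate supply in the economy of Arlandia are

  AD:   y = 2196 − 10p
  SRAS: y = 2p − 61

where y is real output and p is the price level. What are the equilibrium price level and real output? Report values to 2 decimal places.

Set AD = SRAS: 2196 − 10p = 2p − 61, so 2257 = 12p and p = 188.08.
Substituting into AD, y = 2196 − 10p = 315.17.

p = 188.08, y = 315.17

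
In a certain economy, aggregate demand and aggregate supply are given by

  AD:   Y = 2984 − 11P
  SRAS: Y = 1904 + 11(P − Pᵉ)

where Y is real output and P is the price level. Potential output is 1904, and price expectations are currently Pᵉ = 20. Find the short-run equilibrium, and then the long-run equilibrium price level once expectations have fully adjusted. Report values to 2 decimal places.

Short run: with Pᵉ = 20, SRAS is Y = 1684 + 11P. Setting AD = SRAS gives 1300 = 22P, so P = 59.09 and Y = 2984 − 11P = 2334.00.
Output 2334.00 is above potential 1904, so over time expected prices rise and SRAS shifts left until Y returns to 1904.
Long run: Y = 1904 on the AD curve gives 1904 = 2984 − 11P, so P = 98.18.

Short run: P = 59.09, Y = 2334.00. Long run: P = 98.18.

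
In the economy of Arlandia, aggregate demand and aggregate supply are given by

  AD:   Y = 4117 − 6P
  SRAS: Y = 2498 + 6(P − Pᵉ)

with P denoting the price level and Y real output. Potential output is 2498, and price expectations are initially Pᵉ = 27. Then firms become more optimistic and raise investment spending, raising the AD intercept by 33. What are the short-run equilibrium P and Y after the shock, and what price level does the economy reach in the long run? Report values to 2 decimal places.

Short run: P = 151.17, Y = 3243.00. Long run: P = 275.33.

AD shifts right: new AD is Y = 4150 − 6P. With Pᵉ = 27, SRAS is Y = 2336 + 6P.
Short run: 4150 − 6P = 2336 + 6P gives 1814 = 12P, so P = 151.17 and Y = 4150 − 6P = 3243.00.
Y = 3243.00 is above potential 2498; expectations adjust and SRAS shifts left until Y = 2498.
Long run: on the new AD curve, 2498 = 4150 − 6P gives P = 275.33.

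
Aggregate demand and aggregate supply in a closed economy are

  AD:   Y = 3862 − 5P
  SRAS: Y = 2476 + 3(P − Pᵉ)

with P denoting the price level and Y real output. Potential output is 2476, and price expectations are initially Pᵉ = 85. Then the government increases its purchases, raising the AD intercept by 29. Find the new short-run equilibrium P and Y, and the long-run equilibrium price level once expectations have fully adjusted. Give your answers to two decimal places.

AD shifts right: new AD is Y = 3891 − 5P. With Pᵉ = 85, SRAS is Y = 2221 + 3P.
Short run: 3891 − 5P = 2221 + 3P gives 1670 = 8P, so P = 208.75 and Y = 3891 − 5P = 2847.25.
Y = 2847.25 is above potential 2476; expectations adjust and SRAS shifts left until Y = 2476.
Long run: on the new AD curve, 2476 = 3891 − 5P gives P = 283.00.

Short run: P = 208.75, Y = 2847.25. Long run: P = 283.00.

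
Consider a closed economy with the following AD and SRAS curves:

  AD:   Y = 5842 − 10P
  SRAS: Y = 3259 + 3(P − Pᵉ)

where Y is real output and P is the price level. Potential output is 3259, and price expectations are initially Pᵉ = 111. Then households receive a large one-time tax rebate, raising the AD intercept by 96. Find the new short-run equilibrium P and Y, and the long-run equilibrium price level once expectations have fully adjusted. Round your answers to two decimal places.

AD shifts right: new AD is Y = 5938 − 10P. With Pᵉ = 111, SRAS is Y = 2926 + 3P.
Short run: 5938 − 10P = 2926 + 3P gives 3012 = 13P, so P = 231.69 and Y = 5938 − 10P = 3621.08.
Y = 3621.08 is above potential 3259; expectations adjust and SRAS shifts left until Y = 3259.
Long run: on the new AD curve, 3259 = 5938 − 10P gives P = 267.90.

Short run: P = 231.69, Y = 3621.08. Long run: P = 267.90.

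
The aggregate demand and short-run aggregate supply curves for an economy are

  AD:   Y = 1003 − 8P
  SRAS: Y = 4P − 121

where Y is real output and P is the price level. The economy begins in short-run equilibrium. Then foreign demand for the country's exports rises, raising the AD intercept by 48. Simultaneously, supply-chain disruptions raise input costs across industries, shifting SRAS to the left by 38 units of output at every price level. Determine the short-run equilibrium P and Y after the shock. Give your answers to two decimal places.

P = 100.83, Y = 244.33

After both shocks: AD is Y = 1051 − 8P and SRAS is Y = 4P − 159.
Setting them equal: 1210 = 12P, so P = 100.83.
Substituting into AD, Y = 244.33.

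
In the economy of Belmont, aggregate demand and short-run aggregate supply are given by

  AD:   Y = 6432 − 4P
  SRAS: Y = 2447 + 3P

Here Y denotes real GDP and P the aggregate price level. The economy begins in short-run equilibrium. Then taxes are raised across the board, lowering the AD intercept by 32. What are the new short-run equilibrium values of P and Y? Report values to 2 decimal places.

P = 564.71, Y = 4141.14

This is a negative demand shock: AD shifts left.
New AD: Y = 6400 − 4P.
Set AD = SRAS: 6400 − 4P = 2447 + 3P, so 3953 = 7P and P = 564.71.
Substituting into AD, Y = 4141.14.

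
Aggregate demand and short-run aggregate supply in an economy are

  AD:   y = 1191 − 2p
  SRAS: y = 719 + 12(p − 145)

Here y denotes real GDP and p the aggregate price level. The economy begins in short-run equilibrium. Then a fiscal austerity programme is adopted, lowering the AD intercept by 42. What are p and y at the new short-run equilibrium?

This is a negative demand shock: AD shifts left.
New AD: y = 1149 − 2p.
SRAS can be written y = 12p − 1021.
Set AD = SRAS: 1149 − 2p = 12p − 1021, so 2170 = 14p and p = 155.
y = 1149 − 2·155 = 839.

p = 155, y = 839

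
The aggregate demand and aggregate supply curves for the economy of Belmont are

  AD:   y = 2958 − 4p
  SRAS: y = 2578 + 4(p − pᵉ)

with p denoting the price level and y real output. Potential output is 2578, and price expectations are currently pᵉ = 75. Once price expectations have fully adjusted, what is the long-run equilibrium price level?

Long-run p = 95

Short run: with pᵉ = 75, SRAS is y = 2278 + 4p. Setting AD = SRAS gives 680 = 8p, so p = 85 and y = 2958 − 4·85 = 2618.
Output 2618 is above potential 2578, so over time expected prices rise and SRAS shifts left until y returns to 2578.
Long run: y = 2578 on the AD curve gives 2578 = 2958 − 4p, so p = 95.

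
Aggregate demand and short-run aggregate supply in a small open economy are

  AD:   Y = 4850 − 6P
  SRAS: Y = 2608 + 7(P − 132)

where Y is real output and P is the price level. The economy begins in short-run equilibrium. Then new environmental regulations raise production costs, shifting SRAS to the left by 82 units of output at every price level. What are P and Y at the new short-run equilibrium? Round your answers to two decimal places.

This is a negative supply shock: SRAS shifts left.
New SRAS: Y = 1602 + 7P.
Set AD = SRAS: 4850 − 6P = 1602 + 7P, so 3248 = 13P and P = 249.85.
Substituting into AD, Y = 3350.92.

P = 249.85, Y = 3350.92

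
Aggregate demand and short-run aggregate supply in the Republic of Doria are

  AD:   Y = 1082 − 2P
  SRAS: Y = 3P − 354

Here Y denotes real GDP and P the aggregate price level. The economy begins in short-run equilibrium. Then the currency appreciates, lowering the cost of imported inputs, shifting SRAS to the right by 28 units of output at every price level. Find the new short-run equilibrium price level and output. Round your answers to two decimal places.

P = 281.60, Y = 518.80

This is a positive supply shock: SRAS shifts right.
New SRAS: Y = 3P − 326.
Set AD = SRAS: 1082 − 2P = 3P − 326, so 1408 = 5P and P = 281.60.
Substituting into AD, Y = 518.80.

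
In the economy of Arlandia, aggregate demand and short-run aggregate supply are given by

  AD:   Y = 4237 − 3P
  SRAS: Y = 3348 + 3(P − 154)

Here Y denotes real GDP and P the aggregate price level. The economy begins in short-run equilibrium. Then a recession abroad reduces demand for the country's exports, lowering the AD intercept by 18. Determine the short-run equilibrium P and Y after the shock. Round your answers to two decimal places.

This is a negative demand shock: AD shifts left.
New AD: Y = 4219 − 3P.
SRAS can be written Y = 2886 + 3P.
Set AD = SRAS: 4219 − 3P = 2886 + 3P, so 1333 = 6P and P = 222.17.
Substituting into AD, Y = 3552.50.

P = 222.17, Y = 3552.50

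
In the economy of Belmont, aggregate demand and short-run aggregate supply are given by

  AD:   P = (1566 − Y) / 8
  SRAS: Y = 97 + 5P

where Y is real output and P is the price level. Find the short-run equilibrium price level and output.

Rearrange AD to Y = 1566 − 8P.
Set AD = SRAS: 1566 − 8P = 97 + 5P, so 1469 = 13P and P = 113.
Then Y = 1566 − 8·113 = 662.

P = 113, Y = 662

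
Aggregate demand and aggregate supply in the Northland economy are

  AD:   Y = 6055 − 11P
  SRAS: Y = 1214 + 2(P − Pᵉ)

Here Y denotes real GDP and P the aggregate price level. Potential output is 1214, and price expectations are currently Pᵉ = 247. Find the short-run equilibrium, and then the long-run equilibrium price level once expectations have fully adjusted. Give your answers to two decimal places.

Short run: with Pᵉ = 247, SRAS is Y = 720 + 2P. Setting AD = SRAS gives 5335 = 13P, so P = 410.38 and Y = 6055 − 11P = 1540.77.
Output 1540.77 is above potential 1214, so over time expected prices rise and SRAS shifts left until Y returns to 1214.
Long run: Y = 1214 on the AD curve gives 1214 = 6055 − 11P, so P = 440.09.

Short run: P = 410.38, Y = 1540.77. Long run: P = 440.09.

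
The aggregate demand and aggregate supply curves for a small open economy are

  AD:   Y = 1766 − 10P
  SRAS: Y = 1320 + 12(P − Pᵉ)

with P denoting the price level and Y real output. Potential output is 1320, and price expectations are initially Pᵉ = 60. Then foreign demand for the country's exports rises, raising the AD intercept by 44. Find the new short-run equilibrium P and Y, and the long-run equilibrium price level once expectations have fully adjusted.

AD shifts right: new AD is Y = 1810 − 10P. With Pᵉ = 60, SRAS is Y = 600 + 12P.
Short run: 1810 − 10P = 600 + 12P gives 1210 = 22P, so P = 55 and Y = 1810 − 10·55 = 1260.
Y = 1260 is below potential 1320; expectations adjust and SRAS shifts right until Y = 1320.
Long run: on the new AD curve, 1320 = 1810 − 10P gives P = 49.

Short run: P = 55, Y = 1260. Long run: P = 49.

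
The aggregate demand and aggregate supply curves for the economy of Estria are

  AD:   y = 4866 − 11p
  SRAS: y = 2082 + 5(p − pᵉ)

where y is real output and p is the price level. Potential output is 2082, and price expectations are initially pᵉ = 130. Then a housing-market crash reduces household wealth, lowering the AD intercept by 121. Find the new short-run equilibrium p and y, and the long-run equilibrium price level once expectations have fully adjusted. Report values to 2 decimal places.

Short run: p = 207.06, y = 2467.31. Long run: p = 242.09.

AD shifts left: new AD is y = 4745 − 11p. With pᵉ = 130, SRAS is y = 1432 + 5p.
Short run: 4745 − 11p = 1432 + 5p gives 3313 = 16p, so p = 207.06 and y = 4745 − 11p = 2467.31.
y = 2467.31 is above potential 2082; expectations adjust and SRAS shifts left until y = 2082.
Long run: on the new AD curve, 2082 = 4745 − 11p gives p = 242.09.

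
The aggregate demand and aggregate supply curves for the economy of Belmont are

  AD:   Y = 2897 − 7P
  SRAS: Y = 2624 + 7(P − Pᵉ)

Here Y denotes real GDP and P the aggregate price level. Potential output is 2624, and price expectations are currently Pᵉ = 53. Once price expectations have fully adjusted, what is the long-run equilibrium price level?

Short run: with Pᵉ = 53, SRAS is Y = 2253 + 7P. Setting AD = SRAS gives 644 = 14P, so P = 46 and Y = 2897 − 7·46 = 2575.
Output 2575 is below potential 2624, so over time expected prices fall and SRAS shifts right until Y returns to 2624.
Long run: Y = 2624 on the AD curve gives 2624 = 2897 − 7P, so P = 39.

Long-run P = 39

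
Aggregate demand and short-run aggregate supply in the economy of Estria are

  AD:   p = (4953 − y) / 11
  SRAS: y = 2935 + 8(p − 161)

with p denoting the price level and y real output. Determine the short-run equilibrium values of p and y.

p = 174, y = 3039

Write SRAS as y = 2935 + 8p − 1288 = 1647 + 8p.
Rearrange AD to y = 4953 − 11p.
Set AD = SRAS: 4953 − 11p = 1647 + 8p, so 3306 = 19p and p = 174.
Then y = 4953 − 11·174 = 3039.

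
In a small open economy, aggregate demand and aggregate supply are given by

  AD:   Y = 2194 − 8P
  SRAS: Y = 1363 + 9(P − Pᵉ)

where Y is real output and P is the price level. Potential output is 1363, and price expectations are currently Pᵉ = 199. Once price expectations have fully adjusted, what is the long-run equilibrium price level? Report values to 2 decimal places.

Short run: with Pᵉ = 199, SRAS is Y = 9P − 428. Setting AD = SRAS gives 2622 = 17P, so P = 154.24 and Y = 2194 − 8P = 960.12.
Output 960.12 is below potential 1363, so over time expected prices fall and SRAS shifts right until Y returns to 1363.
Long run: Y = 1363 on the AD curve gives 1363 = 2194 − 8P, so P = 103.88.

Long-run P = 103.88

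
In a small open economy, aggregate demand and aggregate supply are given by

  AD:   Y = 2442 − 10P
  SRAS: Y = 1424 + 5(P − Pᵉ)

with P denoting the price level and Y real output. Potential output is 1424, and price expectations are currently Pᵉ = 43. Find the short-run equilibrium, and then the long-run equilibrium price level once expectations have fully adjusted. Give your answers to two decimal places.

Short run: P = 82.20, Y = 1620.00. Long run: P = 101.80.

Short run: with Pᵉ = 43, SRAS is Y = 1209 + 5P. Setting AD = SRAS gives 1233 = 15P, so P = 82.20 and Y = 2442 − 10P = 1620.00.
Output 1620.00 is above potential 1424, so over time expected prices rise and SRAS shifts left until Y returns to 1424.
Long run: Y = 1424 on the AD curve gives 1424 = 2442 − 10P, so P = 101.80.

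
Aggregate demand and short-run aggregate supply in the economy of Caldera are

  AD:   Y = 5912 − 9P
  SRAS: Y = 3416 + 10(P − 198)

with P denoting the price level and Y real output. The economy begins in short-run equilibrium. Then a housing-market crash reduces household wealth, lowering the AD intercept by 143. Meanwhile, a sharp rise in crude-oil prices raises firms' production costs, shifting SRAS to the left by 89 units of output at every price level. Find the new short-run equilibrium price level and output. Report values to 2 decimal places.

P = 232.74, Y = 3674.37

After both shocks: AD is Y = 5769 − 9P and SRAS is Y = 1347 + 10P.
Setting them equal: 4422 = 19P, so P = 232.74.
Substituting into AD, Y = 3674.37.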